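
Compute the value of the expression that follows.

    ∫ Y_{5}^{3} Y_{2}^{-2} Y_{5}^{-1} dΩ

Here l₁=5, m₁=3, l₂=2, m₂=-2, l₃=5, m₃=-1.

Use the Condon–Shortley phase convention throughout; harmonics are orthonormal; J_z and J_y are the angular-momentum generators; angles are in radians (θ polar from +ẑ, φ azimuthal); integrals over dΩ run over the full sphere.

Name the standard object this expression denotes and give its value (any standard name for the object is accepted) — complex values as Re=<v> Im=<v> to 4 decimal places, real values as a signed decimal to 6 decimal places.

Gaunt coefficient, +0.171169

This is a Gaunt coefficient — the integral of a triple product of spherical harmonics over the sphere.
Checks pass: Σm=0; 12 even; l₃=5∈[3,7].
(2·5+1)(2·2+1)(2·5+1) = 605
Δ: 2! 8! 2! / 13! → 1/38610
sum: t=0:+1/2880 t=1:−1/576 t=2:+1/2880 = -1/960
3j²(5 2 5; 0 0 0) = Δ·Π!·Σ² = 10/429  (sign +1)
sum: t=0:+1/5760 = 1/5760
3j²(5 2 5; 3 -2 -1) = Δ·Π!·Σ² = 56/2145  (sign +1)
combine: 4πI² = 605·10/429·56/2145 = 560/1521
take √, sign +1: I = 0.17116875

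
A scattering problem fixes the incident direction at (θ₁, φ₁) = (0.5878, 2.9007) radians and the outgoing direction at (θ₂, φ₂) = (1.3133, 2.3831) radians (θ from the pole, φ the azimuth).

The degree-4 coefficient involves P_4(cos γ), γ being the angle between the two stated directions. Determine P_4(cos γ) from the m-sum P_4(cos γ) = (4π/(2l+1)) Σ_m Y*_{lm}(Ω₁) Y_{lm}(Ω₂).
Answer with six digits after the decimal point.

Addition theorem: P_4(cos γ) = (4π/9) Σ_m Y*_{lm}(Ω₁) Y_{lm}(Ω₂), m = −4…4:
  m=-4: Y*=0.02388 - 0.03437j  Y=-0.38476 + 0.04157j  product -0.00776 + 0.01421j
  m=-3: Y*=-0.13322 + 0.11747j  Y=0.18673 - 0.21960j  product 0.00092 + 0.05119j
  m=-2: Y*=0.35073 - 0.18339j  Y=-0.00919 - 0.17057j  product -0.03450 - 0.05814j
  m=-1: Y*=-0.39168 + 0.09622j  Y=0.21531 + 0.20403j  product -0.10396 - 0.05920j
  m=+0: Y*=-0.10479 + 0.00000j  Y=0.12712 + 0.00000j  product -0.01332 + 0.00000j
  m=+1: Y*=0.39168 + 0.09622j  Y=-0.21531 + 0.20403j  product -0.10396 + 0.05920j
  m=+2: Y*=0.35073 + 0.18339j  Y=-0.00919 + 0.17057j  product -0.03450 + 0.05814j
  m=+3: Y*=0.13322 + 0.11747j  Y=-0.18673 - 0.21960j  product 0.00092 - 0.05119j
  m=+4: Y*=0.02388 + 0.03437j  Y=-0.38476 - 0.04157j  product -0.00776 - 0.01421j
Accumulated sum -0.30393 + 0.00000j; after 4π/(2l+1) scaling, -0.42436 + 0.00000j ⇒ P_4 = -0.424364

-0.424364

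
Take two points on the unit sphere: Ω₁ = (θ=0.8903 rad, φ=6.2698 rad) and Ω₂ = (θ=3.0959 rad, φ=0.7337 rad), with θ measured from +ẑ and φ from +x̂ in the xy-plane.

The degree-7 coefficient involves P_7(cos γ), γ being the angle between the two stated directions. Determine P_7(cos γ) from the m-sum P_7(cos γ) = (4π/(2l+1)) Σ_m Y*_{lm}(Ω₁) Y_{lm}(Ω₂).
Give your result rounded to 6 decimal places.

Summing Y*_{l m}(θ₁,φ₁)·Y_{l m}(θ₂,φ₂) over m ∈ [−7, 7]; prefactor 4π/(2·7+1) = 0.837758:
  m=-7: (+0.085322-0.008018i) × (+0.000000+0.000000i) = +0.000000+0.000000i  (running Σ = +0.000000+0.000000i)
  m=-6: (+0.258726-0.020824i) × (+0.000000-0.000000i) = +0.000000-0.000000i  (running Σ = +0.000000-0.000000i)
  m=-5: (+0.430624-0.028863i) × (-0.000001+0.000000i) = -0.000000+0.000000i  (running Σ = -0.000000+0.000000i)
  m=-4: (+0.361170-0.019356i) × (+0.000031+0.000007i) = +0.000011+0.000002i  (running Σ = +0.000011+0.000002i)
  m=-3: (-0.037251+0.001497i) × (-0.000494-0.000677i) = +0.000019+0.000024i  (running Σ = +0.000030+0.000026i)
  m=-2: (-0.364770+0.009767i) × (-0.001603+0.015450i) = +0.000434-0.005651i  (running Σ = +0.000464-0.005625i)
  m=-1: (-0.124900+0.001672i) × (+0.136735-0.123280i) = -0.016872+0.015626i  (running Σ = -0.016408+0.010001i)
  m=0: (+0.331302-0.000000i) × (-1.060844+0.000000i) = -0.351460+0.000000i  (running Σ = -0.367867+0.010001i)
  m=1: (+0.124900+0.001672i) × (-0.136735-0.123280i) = -0.016872-0.015626i  (running Σ = -0.384739-0.005625i)
  m=2: (-0.364770-0.009767i) × (-0.001603-0.015450i) = +0.000434+0.005651i  (running Σ = -0.384305+0.000026i)
  m=3: (+0.037251+0.001497i) × (+0.000494-0.000677i) = +0.000019-0.000024i  (running Σ = -0.384286+0.000002i)
  m=4: (+0.361170+0.019356i) × (+0.000031-0.000007i) = +0.000011-0.000002i  (running Σ = -0.384275+0.000000i)
  m=5: (-0.430624-0.028863i) × (+0.000001+0.000000i) = -0.000000-0.000000i  (running Σ = -0.384275-0.000000i)
  m=6: (+0.258726+0.020824i) × (+0.000000+0.000000i) = +0.000000+0.000000i  (running Σ = -0.384275+0.000000i)
  m=7: (-0.085322-0.008018i) × (-0.000000+0.000000i) = +0.000000-0.000000i  (running Σ = -0.384275+0.000000i)
Σ over m = -0.384275+0.000000i; ×(4π/15) → -0.321929+0.000000i. Real part: -0.321929

-0.321929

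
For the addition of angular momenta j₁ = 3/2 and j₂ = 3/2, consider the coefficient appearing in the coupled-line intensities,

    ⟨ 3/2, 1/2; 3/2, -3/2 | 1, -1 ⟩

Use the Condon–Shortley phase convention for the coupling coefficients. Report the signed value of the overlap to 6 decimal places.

triangle: 2!×1!×1!/5! = 2/120
(j±m)!: 2!×1!×0!×3!×0!×2! = 24
prefactor² = (2J+1)×Δ×N² = 6/5
  k=0: +1/(0!×2!×1!×0!×0!×1!) = 1/2
Σ = 1/2  ⇒  CG² = 6/5×(1/2)² = 3/10
CG = +√(3/10) = +0.547723

+√(3/10) = +0.547723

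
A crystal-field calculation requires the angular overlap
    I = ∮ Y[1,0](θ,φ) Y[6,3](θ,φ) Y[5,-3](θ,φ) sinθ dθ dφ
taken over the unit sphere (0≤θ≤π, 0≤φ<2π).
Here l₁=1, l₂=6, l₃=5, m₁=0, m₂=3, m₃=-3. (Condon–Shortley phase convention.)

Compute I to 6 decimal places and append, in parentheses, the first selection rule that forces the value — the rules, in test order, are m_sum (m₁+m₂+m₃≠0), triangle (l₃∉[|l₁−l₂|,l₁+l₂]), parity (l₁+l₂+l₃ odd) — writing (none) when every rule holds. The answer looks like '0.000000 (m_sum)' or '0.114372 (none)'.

m-sum 0 ✓  L=12 even ✓  5≤5≤7 ✓
Π(2lᵢ+1) = 3×13×11 = 429
triangle coeff Δ(1,6,5) = 1/858
Σ_t [1,1]: t=1:−1/14400 = -1/14400
(3j)²=6/143 [(1 6 5; 0 0 0)], sign=+1
Σ_t [1,1]: t=1:−1/80640 = -1/80640
(3j)²=9/286 [(1 6 5; 0 3 -3)], sign=-1
⇒ 4πI² = 81/143
I = (-1)√(81/143/(4π)) = -0.21230956
No selection rule forces the value: the integral is nonzero (none).

-0.212310 (none)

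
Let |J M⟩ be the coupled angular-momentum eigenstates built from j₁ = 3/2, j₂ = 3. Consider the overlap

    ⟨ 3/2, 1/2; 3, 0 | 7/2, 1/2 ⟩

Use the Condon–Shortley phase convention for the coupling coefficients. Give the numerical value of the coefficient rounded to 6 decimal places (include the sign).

√[8·1!2!5!/9! · 2!1!3!3!4!3!] = √(384/7)
  +(−1)^0/∏(0,1,1,3,1,2)! = 1/12  (running 1/12)
  +(−1)^1/∏(1,0,0,2,2,3)! = -1/24  (running 1/24)
⟨..|..⟩ = √(384/7)·(1/24) = +0.308607

+0.308607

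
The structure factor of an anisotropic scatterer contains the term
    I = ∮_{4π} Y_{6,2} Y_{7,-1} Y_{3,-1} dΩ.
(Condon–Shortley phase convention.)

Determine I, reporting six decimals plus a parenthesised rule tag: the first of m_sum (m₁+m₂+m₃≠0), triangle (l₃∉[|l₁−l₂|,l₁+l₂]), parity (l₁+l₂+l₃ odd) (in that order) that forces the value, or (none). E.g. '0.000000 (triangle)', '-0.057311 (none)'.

m-sum 0 ✓  L=16 even ✓  1≤3≤13 ✓
Π(2lᵢ+1) = 13×15×7 = 1365
triangle coeff Δ(6,7,3) = 1/2042040
Σ_t [4,6]: t=4:+1/207360 t=5:−1/57600 t=6:+1/207360 = -1/129600
(3j)²=168/12155 [(6 7 3; 0 0 0)], sign=+1
Σ_t [2,4]: t=2:+1/3870720 t=3:−1/181440 t=4:+1/138240 = 23/11612160
(3j)²=529/204204 [(6 7 3; 2 -1 -1)], sign=+1
⇒ 4πI² = 22218/454597
I = (+1)√(22218/454597/(4π)) = 0.06236404
No selection rule forces the value: the integral is nonzero (none).

0.062364 (none)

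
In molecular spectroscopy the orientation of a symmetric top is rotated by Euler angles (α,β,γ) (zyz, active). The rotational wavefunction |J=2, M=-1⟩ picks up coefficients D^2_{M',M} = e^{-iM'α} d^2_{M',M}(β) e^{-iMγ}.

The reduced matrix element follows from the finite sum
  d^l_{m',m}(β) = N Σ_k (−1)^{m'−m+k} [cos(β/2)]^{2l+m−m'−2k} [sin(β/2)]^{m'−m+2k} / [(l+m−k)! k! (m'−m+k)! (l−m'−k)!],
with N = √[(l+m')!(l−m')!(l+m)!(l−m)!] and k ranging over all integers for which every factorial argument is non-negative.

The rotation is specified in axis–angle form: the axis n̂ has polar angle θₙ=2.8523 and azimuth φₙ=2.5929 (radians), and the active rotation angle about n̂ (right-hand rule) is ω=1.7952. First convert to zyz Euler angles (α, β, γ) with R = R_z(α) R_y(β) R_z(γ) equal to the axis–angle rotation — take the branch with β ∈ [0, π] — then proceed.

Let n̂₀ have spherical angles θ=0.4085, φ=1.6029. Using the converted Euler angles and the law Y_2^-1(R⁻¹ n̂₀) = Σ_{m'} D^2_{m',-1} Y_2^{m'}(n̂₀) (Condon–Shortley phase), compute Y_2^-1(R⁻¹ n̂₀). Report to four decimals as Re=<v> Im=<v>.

Axis–angle → zyz. n̂ = (sinθₙcosφₙ, sinθₙsinφₙ, cosθₙ) = (-0.243398, +0.148791, -0.958446), ω = 1.7952.
R = I cosω + sinω [n̂]ₓ + (1−cosω) n̂n̂ᵀ gives
  R = [-0.150099, +0.890140, +0.430256; -0.978689, -0.195460, +0.062953; +0.140135, -0.411638, +0.900509]
β = atan2(√(R₁₃²+R₂₃²), R₃₃) = 0.449857; α = atan2(R₂₃, R₁₃) mod 2π = 0.145285; γ = atan2(R₃₂, −R₃₁) mod 2π = 4.384263
Need the full column D^2_{m',-1} for m'=−2..2 at α=0.1453, β=0.4499, γ=4.3843.
cos(β/2)=0.974810, sin(β/2)=0.223037
d^2_{-2,-1}: single k=1 term ⇒ +0.413206;  D = -0.015515-0.412915i
d^2_{-1,-1}: k∈[0..1] ⇒ +0.902984 -0.141812 = +0.761171;  D = -0.138400-0.748483i
d^2_{0,-1}: k∈[0..1] ⇒ -0.506072 +0.026493 = -0.479579;  D = +0.154554+0.453993i
d^2_{1,-1}: k∈[0..1] ⇒ +0.141812 -0.002475 = +0.139338;  D = -0.063528-0.124013i
d^2_{2,-1}: single k=0 term ⇒ -0.021631;  D = +0.012545+0.017622i
Y_2^{m'}(θ=0.4085,φ=1.6029) and Σ D·Y over m':
  (-0.0155-0.4129i)·(-0.0608+0.0039i)  (-0.1384-0.7485i)·(-0.0090-0.2815i)  (+0.1546+0.4540i)·(+0.4815+0.0000i)  (-0.0635-0.1240i)·(+0.0090-0.2815i)  (+0.0125+0.0176i)·(-0.0608-0.0039i)
Y_2^-1(R⁻¹ n̂) = -0.168639+0.305009i

Re=-0.1686 Im=0.3050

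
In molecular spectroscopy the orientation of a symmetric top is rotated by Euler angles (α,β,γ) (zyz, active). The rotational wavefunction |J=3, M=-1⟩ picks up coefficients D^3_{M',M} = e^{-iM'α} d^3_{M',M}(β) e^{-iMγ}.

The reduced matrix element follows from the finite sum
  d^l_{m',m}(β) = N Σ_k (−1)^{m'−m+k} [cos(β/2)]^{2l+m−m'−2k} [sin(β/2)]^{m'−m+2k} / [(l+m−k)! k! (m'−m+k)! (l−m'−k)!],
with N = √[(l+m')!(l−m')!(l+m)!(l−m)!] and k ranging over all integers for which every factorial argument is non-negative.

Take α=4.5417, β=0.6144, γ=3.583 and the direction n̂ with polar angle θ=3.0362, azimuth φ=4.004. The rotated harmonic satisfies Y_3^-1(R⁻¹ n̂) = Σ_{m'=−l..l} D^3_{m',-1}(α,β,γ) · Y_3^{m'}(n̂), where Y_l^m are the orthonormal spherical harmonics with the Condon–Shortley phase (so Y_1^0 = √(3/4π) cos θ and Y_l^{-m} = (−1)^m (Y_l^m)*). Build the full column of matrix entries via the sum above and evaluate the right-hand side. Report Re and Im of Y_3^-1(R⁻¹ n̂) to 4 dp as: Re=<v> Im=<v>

Re=-0.3436 Im=-0.1988

Need the full column D^3_{m',-1} for m'=−3..3 at α=4.5417, β=0.6144, γ=3.5830.
cos(β/2)=0.953184, sin(β/2)=0.302391
d^3_{-3,-1}: single k=2 term ⇒ +0.292341;  D = -0.020640-0.291612i
d^3_{-2,-1}: k∈[1..2] ⇒ +0.752406 -0.151449 = +0.600957;  D = +0.597953+0.060013i
d^3_{-1,-1}: k∈[0..2] ⇒ +0.749999 -0.603857 +0.045581 = +0.191722;  D = -0.051271+0.184739i
d^3_{0,-1}: k∈[0..2] ⇒ -0.824220 +0.248856 -0.008349 = -0.583712;  D = +0.527764+0.249369i
d^3_{1,-1}: k∈[0..2] ⇒ +0.452893 -0.060774 +0.000765 = +0.392884;  D = +0.225745-0.321554i
d^3_{2,-1}: k∈[0..1] ⇒ -0.151449 +0.007621 = -0.143828;  D = -0.101967-0.101436i
d^3_{3,-1}: single k=0 term ⇒ +0.029422;  D = -0.023992+0.017031i
Y_3^{m'}(θ=3.0362,φ=4.004) and Σ D·Y over m':
  (-0.0206-0.2916i)·(+0.0004+0.0003i)  (+0.5980+0.0600i)·(+0.0017+0.0111i)  (-0.0513+0.1847i)·(-0.0873+0.1018i)  (+0.5278+0.2494i)·(-0.7217+0.0000i)  (+0.2257-0.3216i)·(+0.0873+0.1018i)  (-0.1020-0.1014i)·(+0.0017-0.0111i)  (-0.0240+0.0170i)·(-0.0004+0.0003i)
Y_3^-1(R⁻¹ n̂) = -0.343638-0.198802i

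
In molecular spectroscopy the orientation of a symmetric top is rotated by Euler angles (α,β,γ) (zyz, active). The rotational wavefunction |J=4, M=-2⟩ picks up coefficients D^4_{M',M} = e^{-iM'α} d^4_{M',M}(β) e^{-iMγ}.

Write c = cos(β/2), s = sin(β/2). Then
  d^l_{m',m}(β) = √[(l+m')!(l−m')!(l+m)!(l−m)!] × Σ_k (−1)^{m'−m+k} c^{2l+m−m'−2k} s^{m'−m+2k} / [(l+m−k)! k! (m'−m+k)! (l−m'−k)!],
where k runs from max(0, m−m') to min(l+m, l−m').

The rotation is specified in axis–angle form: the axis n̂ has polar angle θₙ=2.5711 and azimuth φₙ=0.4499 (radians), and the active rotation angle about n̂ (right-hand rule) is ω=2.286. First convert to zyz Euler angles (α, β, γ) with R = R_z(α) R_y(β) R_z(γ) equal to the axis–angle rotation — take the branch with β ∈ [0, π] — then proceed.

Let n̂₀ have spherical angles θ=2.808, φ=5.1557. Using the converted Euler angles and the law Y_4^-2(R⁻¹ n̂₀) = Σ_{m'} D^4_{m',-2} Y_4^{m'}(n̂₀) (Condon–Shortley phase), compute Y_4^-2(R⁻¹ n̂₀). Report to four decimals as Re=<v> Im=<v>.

Re=-0.0317 Im=0.0186

Axis–angle → zyz. n̂ = (sinθₙcosφₙ, sinθₙsinφₙ, cosθₙ) = (+0.486307, +0.234853, -0.841635), ω = 2.2860.
R = I cosω + sinω [n̂]ₓ + (1−cosω) n̂n̂ᵀ gives
  R = [-0.264190, +0.824507, -0.500391; -0.446294, -0.564446, -0.694423; -0.855000, +0.039861, +0.517094]
β = atan2(√(R₁₃²+R₂₃²), R₃₃) = 1.027345; α = atan2(R₂₃, R₁₃) mod 2π = 4.087981; γ = atan2(R₃₂, −R₃₁) mod 2π = 0.046588
Need the full column D^4_{m',-2} for m'=−4..4 at α=4.0880, β=1.0273, γ=0.0466.
cos(β/2)=0.870946, sin(β/2)=0.491379
d^4_{-4,-2}: single k=2 term ⇒ +0.557647;  D = -0.412880-0.374833i
d^4_{-3,-2}: k∈[1..2] ⇒ +0.698906 -0.667407 = +0.031499;  D = +0.030812-0.006543i
d^4_{-2,-2}: k∈[0..2] ⇒ +0.331077 -1.264624 +0.503178 = -0.430368;  D = +0.173581-0.393810i
d^4_{-1,-2}: k∈[0..2] ⇒ -0.792485 +1.261281 -0.267652 = +0.201143;  D = -0.101898-0.173422i
d^4_{0,-2}: k∈[0..2] ⇒ +0.999773 -0.848635 +0.101298 = +0.252437;  D = +0.251342+0.023487i
d^4_{1,-2}: k∈[0..2] ⇒ -0.840854 +0.401479 -0.025559 = -0.464934;  D = +0.305725-0.350280i
d^4_{2,-2}: k∈[0..2] ⇒ +0.503178 -0.128134 +0.003399 = +0.378444;  D = -0.085836-0.368581i
d^4_{3,-2}: k∈[0..1] ⇒ -0.212443 +0.022541 = -0.189902;  D = -0.175234-0.073182i
d^4_{4,-2}: single k=0 term ⇒ +0.056502;  D = -0.048146+0.029570i
Y_4^{m'}(θ=2.808,φ=5.1557) and Σ D·Y over m':
  (-0.4129-0.3748i)·(-0.0010-0.0050i)  (+0.0308-0.0065i)·(+0.0403+0.0099i)  (+0.1736-0.3938i)·(-0.1190+0.1459i)  (-0.1019-0.1734i)·(-0.2040-0.4296i)  (+0.2513+0.0235i)·(+0.4352+0.0000i)  (+0.3057-0.3503i)·(+0.2040-0.4296i)  (-0.0858-0.3686i)·(-0.1190-0.1459i)  (-0.1752-0.0732i)·(-0.0403+0.0099i)  (-0.0481+0.0296i)·(-0.0010+0.0050i)
Y_4^-2(R⁻¹ n̂) = -0.031678+0.018569i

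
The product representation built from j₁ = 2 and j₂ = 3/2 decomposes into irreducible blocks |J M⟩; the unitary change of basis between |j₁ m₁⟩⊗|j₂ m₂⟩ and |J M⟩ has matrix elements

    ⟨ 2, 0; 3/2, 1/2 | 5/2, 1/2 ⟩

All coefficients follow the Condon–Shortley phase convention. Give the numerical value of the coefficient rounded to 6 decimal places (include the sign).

j₁+j₂−J=1  J+j₁−j₂=3  J−j₁+j₂=2  j₁+j₂+J+1=7
(j₁±m₁, j₂±m₂, J±M) = (2,2,2,1,3,2)
P² = 48/35
sum k=0..1:
  [0] +1/4 = 1/4
  [1] −1/2 = -1/2
S = -1/4
C² = P²·S² = 3/35 ; C = -0.292770

−√(3/35) ≈ -0.292770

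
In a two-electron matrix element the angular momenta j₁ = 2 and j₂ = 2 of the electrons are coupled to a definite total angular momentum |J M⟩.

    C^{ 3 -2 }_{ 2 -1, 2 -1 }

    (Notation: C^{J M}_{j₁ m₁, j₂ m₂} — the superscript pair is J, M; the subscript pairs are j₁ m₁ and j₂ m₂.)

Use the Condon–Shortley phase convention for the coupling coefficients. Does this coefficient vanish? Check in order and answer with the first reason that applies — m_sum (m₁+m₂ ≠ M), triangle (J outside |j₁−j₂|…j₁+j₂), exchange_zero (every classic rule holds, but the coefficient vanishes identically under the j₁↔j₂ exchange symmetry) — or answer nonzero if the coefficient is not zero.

exchange_zero

m-sum: m₁+m₂ = -1+(-1) = -2, M = -2  ✓
triangle: |j₁−j₂| = 0 ≤ J = 3 ≤ j₁+j₂ = 4  ✓
exchange: j₁=j₂ and m₁=m₂, and (−1)^(j₁+j₂−J) = (−1)^1 = −1 forces ⟨j₁m₁;j₂m₂|JM⟩ = −⟨j₂m₂;j₁m₁|JM⟩ = −⟨j₁m₁;j₂m₂|JM⟩ ⇒ the coefficient vanishes identically
Racah sum check: Σ_k collapses to 0 ⇒ CG = 0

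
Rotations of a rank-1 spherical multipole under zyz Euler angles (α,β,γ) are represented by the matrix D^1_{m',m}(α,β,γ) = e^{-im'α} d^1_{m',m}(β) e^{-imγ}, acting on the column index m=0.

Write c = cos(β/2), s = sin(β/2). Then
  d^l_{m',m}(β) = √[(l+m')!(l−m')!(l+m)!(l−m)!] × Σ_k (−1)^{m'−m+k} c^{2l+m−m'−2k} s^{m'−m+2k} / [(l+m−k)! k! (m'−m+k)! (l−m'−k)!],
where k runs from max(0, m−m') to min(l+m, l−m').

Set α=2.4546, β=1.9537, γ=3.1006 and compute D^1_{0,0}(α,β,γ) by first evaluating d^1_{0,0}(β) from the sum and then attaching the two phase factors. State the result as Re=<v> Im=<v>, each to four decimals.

D^1_{0,0}(2.4546,1.9537,3.1006) = e^{-i·0·2.4546}·d^1_{0,0}(1.9537)·e^{-i·0·3.1006}. Compute d first:
With c≡cos(β/2)=0.559636 and s≡sin(β/2)=0.828739, N=[1·1·1·1]^{1/2}=1.000000
k: max(0,(0)−(0))=0 … min(1+(0),1−(0))=1
  k=0: (−1)^0·1.0000/(1)·0.5596^2·0.8287^0 = +0.313192
  k=1: (−1)^1·1.0000/(1)·0.5596^0·0.8287^2 = -0.686808
d^1_{0,0}(1.9537) = +0.313192 -0.686808 = -0.373615
D = (+1.000000+0.000000i)·(-0.373615)·(+1.000000+0.000000i) = -0.373615+0.000000i

Re=-0.3736 Im=0.0000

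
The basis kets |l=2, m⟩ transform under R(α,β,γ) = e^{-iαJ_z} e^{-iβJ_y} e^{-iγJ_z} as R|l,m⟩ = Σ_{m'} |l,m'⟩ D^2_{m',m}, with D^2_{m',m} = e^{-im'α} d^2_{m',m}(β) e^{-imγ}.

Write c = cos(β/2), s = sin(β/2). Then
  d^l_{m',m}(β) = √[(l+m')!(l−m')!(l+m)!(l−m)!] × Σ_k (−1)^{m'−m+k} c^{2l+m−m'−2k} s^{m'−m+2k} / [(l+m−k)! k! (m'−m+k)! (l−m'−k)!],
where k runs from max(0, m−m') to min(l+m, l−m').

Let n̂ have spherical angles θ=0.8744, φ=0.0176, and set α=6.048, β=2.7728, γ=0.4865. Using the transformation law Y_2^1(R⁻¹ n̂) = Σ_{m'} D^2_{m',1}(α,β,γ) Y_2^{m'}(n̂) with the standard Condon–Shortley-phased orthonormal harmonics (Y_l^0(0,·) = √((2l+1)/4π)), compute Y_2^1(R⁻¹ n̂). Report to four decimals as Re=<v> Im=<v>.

Need the full column D^2_{m',1} for m'=−2..2 at α=6.0480, β=2.7728, γ=0.4865.
cos(β/2)=0.183353, sin(β/2)=0.983047
d^2_{-2,1}: single k=3 term ⇒ +0.348370;  D = +0.200690-0.284756i
d^2_{-1,1}: k∈[2..3] ⇒ +0.097465 -0.933893 = -0.836429;  D = -0.627902+0.552587i
d^2_{0,1}: k∈[1..2] ⇒ +0.014843 -0.426665 = -0.411822;  D = -0.364040+0.192541i
d^2_{1,1}: k∈[0..1] ⇒ +0.001130 -0.097465 = -0.096334;  D = -0.093308+0.023956i
d^2_{2,1}: single k=0 term ⇒ -0.012119;  D = -0.012117+0.000195i
Y_2^{m'}(θ=0.8744,φ=0.0176) and Σ D·Y over m':
  (+0.2007-0.2848i)·(+0.2272-0.0080i)  (-0.6279+0.5526i)·(+0.3801-0.0067i)  (-0.3640+0.1925i)·(+0.0739+0.0000i)  (-0.0933+0.0240i)·(-0.3801-0.0067i)  (-0.0121+0.0002i)·(+0.2272+0.0080i)
Y_2^1(R⁻¹ n̂) = -0.185698+0.153646i

Re=-0.1857 Im=0.1536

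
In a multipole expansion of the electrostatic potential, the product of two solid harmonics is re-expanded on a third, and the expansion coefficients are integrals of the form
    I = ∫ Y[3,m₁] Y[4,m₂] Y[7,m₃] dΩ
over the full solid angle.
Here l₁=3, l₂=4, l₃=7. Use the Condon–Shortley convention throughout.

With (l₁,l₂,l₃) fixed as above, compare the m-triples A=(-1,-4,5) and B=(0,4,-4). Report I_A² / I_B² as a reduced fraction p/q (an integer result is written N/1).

3/1

Shared (l₁,l₂,l₃)=(3,4,7): N and (l;000)² cancel in I_A²/I_B².
A: Δ = 0!·6!·8!/15! = 1/45045; Racah Σ t=0..0: t=0:+1/1935360 = 1/1935360; ⇒ 3j(3 4 7; -1 -4 5)² = 1/91, sgn +1
B: Δ = 0!·6!·8!/15! = 1/45045; Racah Σ t=0..0: t=0:+1/1451520 = 1/1451520; ⇒ 3j(3 4 7; 0 4 -4)² = 1/273, sgn -1
I_A²/I_B² = (1/91)/(1/273) = 3/1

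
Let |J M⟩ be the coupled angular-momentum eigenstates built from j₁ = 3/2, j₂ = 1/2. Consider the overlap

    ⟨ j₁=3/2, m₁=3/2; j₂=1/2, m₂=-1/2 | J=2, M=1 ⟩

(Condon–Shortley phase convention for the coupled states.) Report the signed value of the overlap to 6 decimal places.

triangle: 0!*3!*1!/5! = 6/120
(j±m)!: 3!*0!*0!*1!*3!*1! = 36
prefactor² = (2J+1)*Δ*N² = 9
  k=0: +1/(0!*0!*0!*0!*3!*1!) = 1/6
Σ = 1/6  ⇒  CG² = 9*(1/6)² = 1/4
CG = +√(1/4) = +0.500000

+0.500000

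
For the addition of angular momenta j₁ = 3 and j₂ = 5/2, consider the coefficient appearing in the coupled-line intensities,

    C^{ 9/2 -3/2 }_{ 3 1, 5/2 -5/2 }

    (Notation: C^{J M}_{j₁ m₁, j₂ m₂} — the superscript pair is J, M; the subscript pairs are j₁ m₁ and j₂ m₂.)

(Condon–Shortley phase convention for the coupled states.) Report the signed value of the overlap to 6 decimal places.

+√(50/231) ≈ +0.465242

triangle: 1!·5!·4!/11! = 2880/39916800
(j±m)!: 4!·2!·0!·5!·3!·6! = 24883200
prefactor² = (2J+1)·Δ·N² = 1382400/77
  k=0: +1/(0!·1!·2!·0!·3!·4!) = 1/288
Σ = 1/288  ⇒  CG² = 1382400/77·(1/288)² = 50/231
CG = +√(50/231) = +0.465242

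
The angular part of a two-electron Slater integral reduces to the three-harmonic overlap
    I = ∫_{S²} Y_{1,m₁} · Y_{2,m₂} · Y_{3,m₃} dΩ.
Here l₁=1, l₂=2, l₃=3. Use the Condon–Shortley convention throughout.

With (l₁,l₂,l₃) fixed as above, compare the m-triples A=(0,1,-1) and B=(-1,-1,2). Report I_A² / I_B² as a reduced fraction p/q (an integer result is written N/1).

4/5

Same 1,2,3: normalisation and zero-m 3j drop out of the ratio.
A: Δ: 0! 2! 4! / 7! → 1/105; sum: t=0:+1/6 = 1/6; 3j²(1 2 3; 0 1 -1) = Δ·Π!·Σ² = 8/105  (sign +1)
B: Δ: 0! 2! 4! / 7! → 1/105; sum: t=0:+1/12 = 1/12; 3j²(1 2 3; -1 -1 2) = Δ·Π!·Σ² = 2/21  (sign -1)
I_A²/I_B² = (8/105)/(2/21) = 4/5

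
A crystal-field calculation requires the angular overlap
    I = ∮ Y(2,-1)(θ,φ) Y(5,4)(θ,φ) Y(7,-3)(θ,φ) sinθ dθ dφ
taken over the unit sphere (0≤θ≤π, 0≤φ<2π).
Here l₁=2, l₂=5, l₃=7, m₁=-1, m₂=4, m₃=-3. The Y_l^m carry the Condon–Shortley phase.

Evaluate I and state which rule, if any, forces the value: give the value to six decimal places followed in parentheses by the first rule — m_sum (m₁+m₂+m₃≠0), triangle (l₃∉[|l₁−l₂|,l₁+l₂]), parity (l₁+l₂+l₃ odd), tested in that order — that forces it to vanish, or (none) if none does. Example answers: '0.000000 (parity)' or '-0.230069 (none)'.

-0.071671 (none)

Rules hold: Σm=0, L=14 even, 3≤7≤7.
N = 5·11·15 = 825
Δ = 0!·4!·10!/15! = 1/15015
Racah Σ t=0..0: t=0:+1/57600 = 1/57600
⇒ 3j(2 5 7; 0 0 0)² = 21/715, sgn -1
Racah Σ t=0..0: t=0:+1/2177280 = 1/2177280
⇒ 3j(2 5 7; -1 4 -3)² = 8/3003, sgn +1
4πI² = N·(3j₀)²·(3jₘ)² = 120/1859
I = -1·√(0.0645508/4π) = -0.07167142
No selection rule forces the value: the integral is nonzero (none).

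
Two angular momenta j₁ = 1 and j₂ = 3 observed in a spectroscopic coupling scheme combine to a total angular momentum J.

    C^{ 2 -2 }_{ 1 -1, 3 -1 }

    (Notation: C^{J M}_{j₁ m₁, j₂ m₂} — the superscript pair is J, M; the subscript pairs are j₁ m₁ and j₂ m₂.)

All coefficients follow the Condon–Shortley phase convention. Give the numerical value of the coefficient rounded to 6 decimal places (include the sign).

+√(1/21) = +0.218218

triangle: 2!×0!×4!/7! = 48/5040
(j±m)!: 0!×2!×2!×4!×0!×4! = 2304
prefactor² = (2J+1)×Δ×N² = 768/7
  k=2: +1/(2!×0!×0!×0!×0!×4!) = 1/48
Σ = 1/48  ⇒  CG² = 768/7×(1/48)² = 1/21
CG = +√(1/21) = +0.218218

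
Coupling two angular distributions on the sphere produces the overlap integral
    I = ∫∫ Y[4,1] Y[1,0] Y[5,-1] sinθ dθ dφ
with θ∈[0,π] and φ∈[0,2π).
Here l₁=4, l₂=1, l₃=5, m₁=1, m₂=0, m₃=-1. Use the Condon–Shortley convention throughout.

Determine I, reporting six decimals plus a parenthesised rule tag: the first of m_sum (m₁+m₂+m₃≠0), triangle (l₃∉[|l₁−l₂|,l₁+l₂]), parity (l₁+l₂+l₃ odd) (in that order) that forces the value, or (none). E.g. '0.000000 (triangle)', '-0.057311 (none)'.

Checks pass: Σm=0; 10 even; l₃=5∈[3,5].
(2·4+1)(2·1+1)(2·5+1) = 297
Δ: 0! 8! 2! / 11! → 1/495
sum: t=0:+1/576 = 1/576
3j²(4 1 5; 0 0 0) = Δ·Π!·Σ² = 5/99  (sign -1)
sum: t=0:+1/720 = 1/720
3j²(4 1 5; 1 0 -1) = Δ·Π!·Σ² = 8/165  (sign +1)
combine: 4πI² = 297·5/99·8/165 = 8/11
take √, sign -1: I = -0.24057125
No selection rule forces the value: the integral is nonzero (none).

-0.240571 (none)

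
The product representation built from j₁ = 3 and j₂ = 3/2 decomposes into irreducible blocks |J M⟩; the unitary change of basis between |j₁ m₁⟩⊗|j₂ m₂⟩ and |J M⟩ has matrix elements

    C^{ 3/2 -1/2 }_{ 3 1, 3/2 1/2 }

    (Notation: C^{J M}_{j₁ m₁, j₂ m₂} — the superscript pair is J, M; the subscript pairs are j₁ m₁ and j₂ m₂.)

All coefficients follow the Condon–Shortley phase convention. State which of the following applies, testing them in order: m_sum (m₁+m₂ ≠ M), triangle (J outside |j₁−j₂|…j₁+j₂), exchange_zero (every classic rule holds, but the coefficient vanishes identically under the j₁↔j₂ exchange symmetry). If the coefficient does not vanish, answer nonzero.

m-sum: m₁+m₂ = 1+1/2 = 3/2, M = -1/2  ✗ ⇒ coefficient is 0

m_sum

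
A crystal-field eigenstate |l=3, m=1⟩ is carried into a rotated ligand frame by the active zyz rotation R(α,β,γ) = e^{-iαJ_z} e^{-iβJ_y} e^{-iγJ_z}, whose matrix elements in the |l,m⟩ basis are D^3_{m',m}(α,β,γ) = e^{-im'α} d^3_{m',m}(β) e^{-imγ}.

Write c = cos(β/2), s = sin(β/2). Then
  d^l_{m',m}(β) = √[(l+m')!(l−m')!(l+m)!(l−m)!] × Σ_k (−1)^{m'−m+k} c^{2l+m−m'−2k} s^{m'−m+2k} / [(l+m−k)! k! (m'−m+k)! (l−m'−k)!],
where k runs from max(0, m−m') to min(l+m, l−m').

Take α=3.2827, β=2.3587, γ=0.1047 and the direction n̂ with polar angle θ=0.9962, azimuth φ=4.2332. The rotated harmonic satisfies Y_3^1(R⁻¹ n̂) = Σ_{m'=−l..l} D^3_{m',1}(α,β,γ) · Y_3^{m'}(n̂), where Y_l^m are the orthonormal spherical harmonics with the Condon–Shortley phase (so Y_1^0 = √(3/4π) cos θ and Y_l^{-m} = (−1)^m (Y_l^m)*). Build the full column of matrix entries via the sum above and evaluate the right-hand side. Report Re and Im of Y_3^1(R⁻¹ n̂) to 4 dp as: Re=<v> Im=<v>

Re=-0.2095 Im=0.2421

Need the full column D^3_{m',1} for m'=−3..3 at α=3.2827, β=2.3587, γ=0.1047.
cos(β/2)=0.381526, sin(β/2)=0.924358
d^3_{-3,1}: single k=4 term ⇒ +0.411580;  D = -0.390865-0.128931i
d^3_{-2,1}: k∈[3..4] ⇒ +0.277410 -0.814189 = -0.536779;  D = -0.528344-0.094787i
d^3_{-1,1}: k∈[2..4] ⇒ +0.108624 -0.850157 +0.623795 = -0.117737;  D = +0.117659+0.004286i
d^3_{0,1}: k∈[1..3] ⇒ +0.025885 -0.455831 +0.891900 = +0.461953;  D = +0.459424-0.048278i
d^3_{1,1}: k∈[0..2] ⇒ +0.003084 -0.144832 +0.637617 = +0.495869;  D = -0.480964+0.120665i
d^3_{2,1}: k∈[0..1] ⇒ -0.023630 +0.277410 = +0.253780;  D = +0.235020-0.095760i
d^3_{3,1}: single k=0 term ⇒ +0.070117;  D = -0.060567+0.035327i
Y_3^{m'}(θ=0.9962,φ=4.2332) and Σ D·Y over m':
  (-0.3909-0.1289i)·(+0.2446-0.0328i)  (-0.5283-0.0948i)·(-0.2250-0.3202i)  (+0.1177+0.0043i)·(-0.0597+0.1148i)  (+0.4594-0.0483i)·(-0.3089+0.0000i)  (-0.4810+0.1207i)·(+0.0597+0.1148i)  (+0.2350-0.0958i)·(-0.2250+0.3202i)  (-0.0606+0.0353i)·(-0.2446-0.0328i)
Y_3^1(R⁻¹ n̂) = -0.209525+0.242100i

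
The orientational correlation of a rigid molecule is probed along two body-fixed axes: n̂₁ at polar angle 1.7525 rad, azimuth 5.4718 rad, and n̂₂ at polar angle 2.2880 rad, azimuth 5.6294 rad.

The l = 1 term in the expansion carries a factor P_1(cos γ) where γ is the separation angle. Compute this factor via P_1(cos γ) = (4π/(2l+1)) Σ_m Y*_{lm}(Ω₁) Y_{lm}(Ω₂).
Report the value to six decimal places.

0.850827

Term-by-term m-sum for l=1 (normalisation 4π/3 = 4.188790):
  [-1]  conj(Y_{1,-1})(Ω₁) = 0.23395 - 0.24644j ; Y_{1,-1}(Ω₂) = 0.20669 + 0.15836j ; Δ = 0.08738 - 0.01389j
  [+0]  conj(Y_{1,0})(Ω₁) = -0.08829 + 0.00000j ; Y_{1,0}(Ω₂) = -0.32115 + 0.00000j ; Δ = 0.02836 + 0.00000j
  [+1]  conj(Y_{1,1})(Ω₁) = -0.23395 - 0.24644j ; Y_{1,1}(Ω₂) = -0.20669 + 0.15836j ; Δ = 0.08738 + 0.01389j
Accumulated sum 0.20312 + 0.00000j; after 4π/(2l+1) scaling, 0.85083 + 0.00000j ⇒ P_1 = 0.850827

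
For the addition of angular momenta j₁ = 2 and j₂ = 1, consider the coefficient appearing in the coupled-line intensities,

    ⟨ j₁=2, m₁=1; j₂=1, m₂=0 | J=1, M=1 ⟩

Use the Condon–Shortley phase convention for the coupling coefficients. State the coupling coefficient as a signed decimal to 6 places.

−√(3/10) = -0.547723

j₁+j₂−J=2  J+j₁−j₂=2  J−j₁+j₂=0  j₁+j₂+J+1=5
(j₁±m₁, j₂±m₂, J±M) = (3,1,1,1,2,0)
P² = 6/5
sum k=1..1:
  [1] −1/2 = -1/2
S = -1/2
C² = P²·S² = 3/10 ; C = -0.547723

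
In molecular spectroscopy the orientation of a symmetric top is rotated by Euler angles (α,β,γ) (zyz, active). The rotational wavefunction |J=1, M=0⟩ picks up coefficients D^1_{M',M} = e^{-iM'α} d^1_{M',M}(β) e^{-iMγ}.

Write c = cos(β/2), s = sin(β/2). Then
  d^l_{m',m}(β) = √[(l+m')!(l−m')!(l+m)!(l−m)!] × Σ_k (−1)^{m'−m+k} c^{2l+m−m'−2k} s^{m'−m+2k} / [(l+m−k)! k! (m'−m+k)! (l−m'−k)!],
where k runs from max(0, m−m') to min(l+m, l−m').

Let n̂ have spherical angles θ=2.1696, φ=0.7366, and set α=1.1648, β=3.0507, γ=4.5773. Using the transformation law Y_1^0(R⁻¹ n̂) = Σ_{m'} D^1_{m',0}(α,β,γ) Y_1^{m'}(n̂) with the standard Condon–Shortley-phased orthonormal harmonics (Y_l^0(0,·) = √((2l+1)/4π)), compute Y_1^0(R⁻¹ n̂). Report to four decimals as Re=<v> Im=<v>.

Re=0.3076 Im=0.0000

Need the full column D^1_{m',0} for m'=−1..1 at α=1.1648, β=3.0507, γ=4.5773.
cos(β/2)=0.045431, sin(β/2)=0.998967
d^1_{-1,0}: single k=1 term ⇒ +0.064182;  D = +0.025348+0.058965i
d^1_{0,0}: k∈[0..1] ⇒ +0.002064 -0.997936 = -0.995872;  D = -0.995872+0.000000i
d^1_{1,0}: single k=0 term ⇒ -0.064182;  D = -0.025348+0.058965i
Y_1^{m'}(θ=2.1696,φ=0.7366) and Σ D·Y over m':
  (+0.0253+0.0590i)·(+0.2114-0.1917i)  (-0.9959+0.0000i)·(-0.2754+0.0000i)  (-0.0253+0.0590i)·(-0.2114-0.1917i)
Y_1^0(R⁻¹ n̂) = +0.307592+0.000000i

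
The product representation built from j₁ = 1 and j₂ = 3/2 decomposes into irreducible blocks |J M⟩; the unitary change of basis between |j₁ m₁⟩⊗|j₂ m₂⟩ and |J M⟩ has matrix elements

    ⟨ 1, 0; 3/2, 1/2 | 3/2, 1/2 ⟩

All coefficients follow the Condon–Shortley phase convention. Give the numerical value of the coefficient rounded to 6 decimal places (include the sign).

-0.258199  (= −√(1/15))

triangle: 1!·1!·2!/5! = 2/120
(j±m)!: 1!·1!·2!·1!·2!·1! = 4
prefactor² = (2J+1)·Δ·N² = 4/15
  k=0: +1/(0!·1!·1!·2!·0!·0!) = 1/2
  k=1: −1/(1!·0!·0!·1!·1!·1!) = -1
Σ = -1/2  ⇒  CG² = 4/15·(-1/2)² = 1/15
CG = −√(1/15) = -0.258199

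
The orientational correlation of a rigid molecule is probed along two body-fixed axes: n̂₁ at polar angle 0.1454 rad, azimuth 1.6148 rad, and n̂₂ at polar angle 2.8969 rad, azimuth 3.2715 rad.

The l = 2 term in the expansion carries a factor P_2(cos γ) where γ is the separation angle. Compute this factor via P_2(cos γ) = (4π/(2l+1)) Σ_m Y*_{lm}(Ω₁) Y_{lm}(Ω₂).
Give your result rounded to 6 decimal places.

0.891012

Term-by-term m-sum for l=2 (normalisation 4π/5 = 2.513274):
  m=-2: (-0.008078-0.000713i) × (+0.021909-0.005824i) = -0.000181+0.000031i  (running Σ = -0.000181+0.000031i)
  m=-1: (-0.004872+0.110645i) × (+0.180051-0.023522i) = +0.001725+0.020036i  (running Σ = +0.001544+0.020068i)
  m=0: (+0.610920-0.000000i) × (+0.575253+0.000000i) = +0.351434+0.000000i  (running Σ = +0.352978+0.020068i)
  m=1: (+0.004872+0.110645i) × (-0.180051-0.023522i) = +0.001725-0.020036i  (running Σ = +0.354704+0.000031i)
  m=2: (-0.008078+0.000713i) × (+0.021909+0.005824i) = -0.000181-0.000031i  (running Σ = +0.354523+0.000000i)
Total Σ_m = +0.354523+0.000000i. Multiply by 2.513274: +0.891012+0.000000i. P_2(cos γ) = 0.891012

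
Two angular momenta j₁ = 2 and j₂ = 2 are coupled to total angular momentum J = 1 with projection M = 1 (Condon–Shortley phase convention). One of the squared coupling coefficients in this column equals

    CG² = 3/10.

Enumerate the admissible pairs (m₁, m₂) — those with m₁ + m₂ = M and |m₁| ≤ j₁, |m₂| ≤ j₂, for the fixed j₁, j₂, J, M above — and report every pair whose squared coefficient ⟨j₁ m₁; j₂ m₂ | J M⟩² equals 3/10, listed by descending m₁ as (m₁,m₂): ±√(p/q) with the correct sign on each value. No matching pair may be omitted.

(1,0): −√(3/10); (0,1): +√(3/10)

Admissible pairs with m₁+m₂ = M = 1: (-1,2), (0,1), (1,0), (2,-1)
  (m₁,m₂)=(2,-1): CG² = 1/5, CG = +√(1/5)
  (m₁,m₂)=(1,0): CG² = 3/10, CG = −√(3/10)   ← matches the target
  (m₁,m₂)=(0,1): CG² = 3/10, CG = +√(3/10)   ← matches the target
  (m₁,m₂)=(-1,2): CG² = 1/5, CG = −√(1/5)
Pairs with CG² = 3/10: (1,0): −√(3/10); (0,1): +√(3/10)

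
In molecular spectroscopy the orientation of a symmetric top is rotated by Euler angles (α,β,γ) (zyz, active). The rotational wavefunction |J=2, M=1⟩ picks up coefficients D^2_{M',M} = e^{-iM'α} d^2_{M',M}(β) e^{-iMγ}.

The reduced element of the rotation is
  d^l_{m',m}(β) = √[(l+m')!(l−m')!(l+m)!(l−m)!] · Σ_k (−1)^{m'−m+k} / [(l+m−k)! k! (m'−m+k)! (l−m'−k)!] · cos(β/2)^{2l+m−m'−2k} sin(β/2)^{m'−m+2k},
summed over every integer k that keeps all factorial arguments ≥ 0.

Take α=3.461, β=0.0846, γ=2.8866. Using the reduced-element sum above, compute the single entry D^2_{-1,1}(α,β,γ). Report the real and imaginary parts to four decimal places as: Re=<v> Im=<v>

First d^2_{-1,1}(β=0.0846), then the phase factors e^{-i(-1)α} and e^{-i(1)γ}:
Half-angle: c=0.999105, s=0.042287. N=√(1·6·6·1)=6.000000
The bounds max(0,m−m')=2 and min(l+m,l−m')=3 give 2 terms
  k=2: (−1)^0·6.0000/(2)·0.9991^2·0.0423^2 = +0.005355
  k=3: (−1)^1·6.0000/(6)·0.9991^0·0.0423^4 = -0.000003
d^2_{-1,1}(0.0846) = +0.005355 -0.000003 = +0.005352
Phases: e^{-i·(-1)·3.4610}=-0.949422-0.314004i, e^{-i·(1)·2.8866}=-0.967665-0.252238i ⇒ D=+0.004493+0.002908i

Re=0.0045 Im=0.0029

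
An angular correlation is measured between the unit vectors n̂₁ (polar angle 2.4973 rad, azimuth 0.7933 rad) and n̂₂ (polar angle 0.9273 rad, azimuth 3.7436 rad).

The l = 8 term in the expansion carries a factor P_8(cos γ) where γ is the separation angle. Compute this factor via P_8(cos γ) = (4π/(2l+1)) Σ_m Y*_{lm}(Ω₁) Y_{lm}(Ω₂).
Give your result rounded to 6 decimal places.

-0.125981

Summing Y*_{l m}(θ₁,φ₁)·Y_{l m}(θ₂,φ₂) over m ∈ [−8, 8]; prefactor 4π/(2·8+1) = 0.739198:
  m=-8: Y*=+0.008713+0.000552i  Y=+0.008949+0.086013i  product +0.000031+0.000754i
  m=-7: Y*=-0.034638+0.031003i  Y=+0.123998-0.227877i  product +0.002770+0.011737i
  m=-6: Y*=+0.007194-0.151620i  Y=-0.387007+0.196806i  product +0.027056+0.060094i
  m=-5: Y*=+0.227234+0.245938i  Y=+0.380371+0.050331i  product +0.074055+0.104985i
  m=-4: Y*=-0.481449-0.015222i  Y=-0.006577-0.005929i  product +0.003076+0.002954i
  m=-3: Y*=+0.253647-0.241897i  Y=-0.081650-0.340686i  product -0.103121-0.066663i
  m=-2: Y*=+0.001812-0.114678i  Y=-0.072617+0.189026i  product +0.021546+0.008670i
  m=-1: Y*=+0.289950+0.294569i  Y=-0.220531+0.151524i  product -0.108577-0.021027i
  m=+0: Y*=-0.016595-0.000000i  Y=+0.246962+0.000000i  product -0.004098-0.000000i
  m=+1: Y*=-0.289950+0.294569i  Y=+0.220531+0.151524i  product -0.108577+0.021027i
  m=+2: Y*=+0.001812+0.114678i  Y=-0.072617-0.189026i  product +0.021546-0.008670i
  m=+3: Y*=-0.253647-0.241897i  Y=+0.081650-0.340686i  product -0.103121+0.066663i
  m=+4: Y*=-0.481449+0.015222i  Y=-0.006577+0.005929i  product +0.003076-0.002954i
  m=+5: Y*=-0.227234+0.245938i  Y=-0.380371+0.050331i  product +0.074055-0.104985i
  m=+6: Y*=+0.007194+0.151620i  Y=-0.387007-0.196806i  product +0.027056-0.060094i
  m=+7: Y*=+0.034638+0.031003i  Y=-0.123998-0.227877i  product +0.002770-0.011737i
  m=+8: Y*=+0.008713-0.000552i  Y=+0.008949-0.086013i  product +0.000031-0.000754i
Accumulated sum -0.170429+0.000000i; after 4π/(2l+1) scaling, -0.125981+0.000000i ⇒ P_8 = -0.125981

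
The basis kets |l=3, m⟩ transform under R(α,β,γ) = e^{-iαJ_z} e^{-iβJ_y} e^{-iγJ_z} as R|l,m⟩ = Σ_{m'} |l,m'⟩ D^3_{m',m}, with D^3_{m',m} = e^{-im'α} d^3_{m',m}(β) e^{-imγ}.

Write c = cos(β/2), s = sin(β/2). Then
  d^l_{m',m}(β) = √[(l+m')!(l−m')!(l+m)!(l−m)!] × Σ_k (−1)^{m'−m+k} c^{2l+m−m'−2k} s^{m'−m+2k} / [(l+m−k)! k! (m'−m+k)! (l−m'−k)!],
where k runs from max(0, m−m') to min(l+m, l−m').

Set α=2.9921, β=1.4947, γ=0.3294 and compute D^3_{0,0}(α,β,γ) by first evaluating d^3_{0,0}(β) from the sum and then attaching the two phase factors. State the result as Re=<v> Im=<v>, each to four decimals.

D^3_{0,0}(2.9921,1.4947,0.3294) = e^{-i·0·2.9921}·d^3_{0,0}(1.4947)·e^{-i·0·0.3294}. Compute d first:
c=cos(1.494700/2)=0.733493, s=sin(1.494700/2)=0.679697; N=√[6·6·6·6]=36.000000
k: max(0,(0)−(0))=0 … min(3+(0),3−(0))=3
  k=0: (−1)^0·36.0000/(36)·0.7335^6·0.6797^0 = +0.155731
  k=1: (−1)^1·36.0000/(4)·0.7335^4·0.6797^2 = -1.203530
  k=2: (−1)^2·36.0000/(4)·0.7335^2·0.6797^4 = +1.033467
  k=3: (−1)^3·36.0000/(36)·0.7335^0·0.6797^6 = -0.098604
d^3_{0,0}(1.4947) = +0.155731 -1.203530 +1.033467 -0.098604 = -0.112936
D = (+1.000000+0.000000i)·(-0.112936)·(+1.000000+0.000000i) = -0.112936+0.000000i

Re=-0.1129 Im=0.0000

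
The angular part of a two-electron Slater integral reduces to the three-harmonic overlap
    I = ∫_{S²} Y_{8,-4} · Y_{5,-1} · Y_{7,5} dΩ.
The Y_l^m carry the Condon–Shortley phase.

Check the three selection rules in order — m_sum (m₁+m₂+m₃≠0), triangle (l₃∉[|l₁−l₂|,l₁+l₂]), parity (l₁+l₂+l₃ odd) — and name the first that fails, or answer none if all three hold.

azimuthal sum: -4 − 1 + 5 = 0  ✓
3 ≤ 7 ≤ 13 (triangle on l)  ✓
L = 8 + 5 + 7 = 20 (even)  ✓

none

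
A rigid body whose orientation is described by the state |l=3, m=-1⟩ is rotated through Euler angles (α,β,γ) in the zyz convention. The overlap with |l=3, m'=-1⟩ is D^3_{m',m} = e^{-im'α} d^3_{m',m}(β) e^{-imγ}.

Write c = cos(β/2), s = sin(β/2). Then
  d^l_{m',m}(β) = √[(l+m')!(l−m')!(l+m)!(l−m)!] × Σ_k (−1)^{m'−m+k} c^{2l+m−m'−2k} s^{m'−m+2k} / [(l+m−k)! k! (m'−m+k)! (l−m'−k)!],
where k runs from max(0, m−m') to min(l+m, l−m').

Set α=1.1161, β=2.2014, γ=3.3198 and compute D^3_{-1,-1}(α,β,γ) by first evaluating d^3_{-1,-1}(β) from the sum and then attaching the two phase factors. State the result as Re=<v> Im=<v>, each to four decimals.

First d^3_{-1,-1}(β=2.2014), then the phase factors e^{-i(-1)α} and e^{-i(-1)γ}:
Half-angle: c=0.452972, s=0.891525. N=√(2·24·2·24)=48.000000
The bounds max(0,m−m')=0 and min(l+m,l−m')=2 give 3 terms
  k=0: (−1)^0·48.0000/(48)·0.4530^6·0.8915^0 = +0.008638
  k=1: (−1)^1·48.0000/(6)·0.4530^4·0.8915^2 = -0.267697
  k=2: (−1)^2·48.0000/(8)·0.4530^2·0.8915^4 = +0.777728
d^3_{-1,-1}(2.2014) = +0.008638 -0.267697 +0.777728 = +0.518670
Phases: e^{-i·(-1)·1.1161}=+0.439190+0.898394i, e^{-i·(-1)·3.3198}=-0.984163-0.177266i ⇒ D=-0.141586-0.498971i

Re=-0.1416 Im=-0.4990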